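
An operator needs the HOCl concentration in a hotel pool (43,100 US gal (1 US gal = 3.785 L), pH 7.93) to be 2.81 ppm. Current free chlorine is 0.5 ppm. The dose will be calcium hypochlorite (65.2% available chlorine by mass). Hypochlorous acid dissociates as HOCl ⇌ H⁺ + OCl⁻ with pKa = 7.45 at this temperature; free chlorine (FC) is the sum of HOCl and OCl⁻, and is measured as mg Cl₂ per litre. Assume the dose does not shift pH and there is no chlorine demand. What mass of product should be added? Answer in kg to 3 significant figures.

Volume: 43,100 US gal × 3.785 L/gal = 163,134 L.
[OCl⁻]/[HOCl] = 10^(pH − pKa) = 10^(7.93 − 7.45) = 3.02; fraction as HOCl = 1/(1 + 3.02) = 0.2488.
Free chlorine required for 2.81 ppm HOCl: 2.81 / 0.2488 = 11.3 ppm.
FC to add: 11.3 − 0.5 = 10.8 mg/L as Cl₂.
Cl₂ equivalent: 10.8 mg/L × 163,134 L = 1761 g.
Product at 65.2% available Cl: 1761 / 0.652 = 2701 g.

2.70 kg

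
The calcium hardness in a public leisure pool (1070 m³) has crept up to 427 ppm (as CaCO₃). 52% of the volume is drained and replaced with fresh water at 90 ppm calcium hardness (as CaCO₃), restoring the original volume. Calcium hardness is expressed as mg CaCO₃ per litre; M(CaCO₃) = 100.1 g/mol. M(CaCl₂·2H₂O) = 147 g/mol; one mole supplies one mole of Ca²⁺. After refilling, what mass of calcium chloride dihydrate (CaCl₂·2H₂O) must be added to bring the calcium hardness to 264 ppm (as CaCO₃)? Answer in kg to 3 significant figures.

19.2 kg

Volume: 1070 m³ = 1,070,000 L.
After draining 52% and refilling: 427 × 0.48 + 90 × 0.52 = 251.76 ppm.
Deficit to target: 264 − 251.76 = 12.24 mg/L.
As CaCO₃: 12.24 mg/L × 1,070,000 L = 13,100 g; ÷ 100.1 = 130.8 mol Ca²⁺.
Mass: 130.8 × 147 = 19,230 g.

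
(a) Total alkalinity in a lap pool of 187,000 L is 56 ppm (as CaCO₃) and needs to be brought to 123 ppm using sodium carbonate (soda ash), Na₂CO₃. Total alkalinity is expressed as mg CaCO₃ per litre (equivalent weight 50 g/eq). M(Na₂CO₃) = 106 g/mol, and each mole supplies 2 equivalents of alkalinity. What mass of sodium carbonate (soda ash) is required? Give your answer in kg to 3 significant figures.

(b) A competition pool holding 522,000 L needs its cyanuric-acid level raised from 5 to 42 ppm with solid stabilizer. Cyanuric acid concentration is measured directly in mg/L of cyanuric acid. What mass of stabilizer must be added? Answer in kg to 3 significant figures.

(a) Alkalinity to add: (123 − 56) = 67 mg/L as CaCO₃ × 187,000 L = 12,530 g as CaCO₃.
(a) Equivalents: 12,530 g ÷ 50 g/eq = 250.6 eq.
(a) Each mole of Na₂CO₃ supplies 2 eq, so 250.6 / 2 = 125.3 mol.
(a) Mass: 125.3 mol × 106 g/mol = 13,280 g.

(b) CYA to add: (42 − 5) = 37 mg/L × 522,000 L = 19,310 g cyanuric acid.

(a) 13.3 kg; (b) 19.3 kg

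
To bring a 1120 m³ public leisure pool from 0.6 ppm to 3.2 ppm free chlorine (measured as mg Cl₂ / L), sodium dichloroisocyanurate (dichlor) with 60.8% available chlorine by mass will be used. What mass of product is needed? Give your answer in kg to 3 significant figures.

Volume: 1120 m³ = 1,120,000 L.
Chlorine deficit: 3.2 − 0.6 = 2.6 ppm = 2.6 mg/L as Cl₂.
Cl₂ equivalent needed: 2.6 mg/L × 1,120,000 L = 2,912,000 mg = 2912 g.
Product at 60.8% available chlorine: 2912 / 0.608 = 4789 g.

4.79 kg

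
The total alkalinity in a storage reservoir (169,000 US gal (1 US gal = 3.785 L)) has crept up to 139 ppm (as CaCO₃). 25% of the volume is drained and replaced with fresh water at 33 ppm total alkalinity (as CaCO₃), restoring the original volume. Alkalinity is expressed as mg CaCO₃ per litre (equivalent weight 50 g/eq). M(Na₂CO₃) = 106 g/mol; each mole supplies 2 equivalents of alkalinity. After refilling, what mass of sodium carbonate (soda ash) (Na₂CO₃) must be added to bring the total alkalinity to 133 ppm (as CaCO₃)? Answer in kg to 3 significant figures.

Volume: 169,000 US gal × 3.785 L/gal = 639,665 L.
After draining 25% and refilling: 139 × 0.75 + 33 × 0.25 = 112.5 ppm.
Deficit to target: 133 − 112.5 = 20.5 mg/L.
As CaCO₃: 20.5 mg/L × 639,665 L = 13,110 g; ÷ 50 g/eq ÷ 2 = 131.1 mol Na₂CO₃.
Mass: 131.1 × 106 = 13,900 g.

13.9 kg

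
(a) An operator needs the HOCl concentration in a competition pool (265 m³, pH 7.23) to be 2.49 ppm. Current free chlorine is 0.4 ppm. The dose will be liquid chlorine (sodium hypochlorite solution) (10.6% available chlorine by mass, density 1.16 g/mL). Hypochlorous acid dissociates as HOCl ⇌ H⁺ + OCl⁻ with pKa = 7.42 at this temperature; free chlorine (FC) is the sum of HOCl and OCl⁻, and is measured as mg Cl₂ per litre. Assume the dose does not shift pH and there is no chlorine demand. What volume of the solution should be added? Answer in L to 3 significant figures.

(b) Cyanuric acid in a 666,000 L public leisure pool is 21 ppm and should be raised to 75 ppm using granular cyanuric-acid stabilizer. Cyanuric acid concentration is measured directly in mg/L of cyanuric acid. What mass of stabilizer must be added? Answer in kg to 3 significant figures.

(a) Volume: 265 m³ = 265,000 L.
(a) [OCl⁻]/[HOCl] = 10^(pH − pKa) = 10^(7.23 − 7.42) = 0.6457; fraction as HOCl = 1/(1 + 0.6457) = 0.6077.
(a) Free chlorine required for 2.49 ppm HOCl: 2.49 / 0.6077 = 4.098 ppm.
(a) FC to add: 4.098 − 0.4 = 3.698 mg/L as Cl₂.
(a) Cl₂ equivalent: 3.698 mg/L × 265,000 L = 979.9 g.
(a) Product at 10.6% available Cl: 979.9 / 0.106 = 9244 g.
(a) Volume: 9244 g ÷ 1.16 g/mL = 7969 mL.

(b) CYA to add: (75 − 21) = 54 mg/L × 666,000 L = 35,960 g cyanuric acid.

(a) 7.97 L; (b) 36.0 kg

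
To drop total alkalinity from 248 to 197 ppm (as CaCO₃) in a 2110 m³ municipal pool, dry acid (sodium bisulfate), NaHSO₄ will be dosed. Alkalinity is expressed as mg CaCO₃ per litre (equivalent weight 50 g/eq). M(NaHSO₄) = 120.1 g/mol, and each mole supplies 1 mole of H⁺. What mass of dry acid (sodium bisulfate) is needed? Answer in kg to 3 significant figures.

258 kg

Volume: 2110 m³ = 2,110,000 L.
Alkalinity to neutralize: (248 − 197) = 51 mg/L as CaCO₃ × 2,110,000 L = 107,600 g as CaCO₃.
Equivalents of H⁺ required: 107,600 ÷ 50 g/eq = 2152 eq = 2152 mol NaHSO₄.
Mass of NaHSO₄: 2152 × 120.1 = 258,500 g.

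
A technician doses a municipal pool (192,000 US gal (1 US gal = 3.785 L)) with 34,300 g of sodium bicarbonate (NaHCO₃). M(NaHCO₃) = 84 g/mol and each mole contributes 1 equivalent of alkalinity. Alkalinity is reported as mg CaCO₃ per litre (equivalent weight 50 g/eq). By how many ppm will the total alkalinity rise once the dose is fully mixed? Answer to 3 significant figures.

Volume: 192,000 US gal × 3.785 L/gal = 726,720 L.
Moles of NaHCO₃: 34,300 g ÷ 84 g/mol = 408.3 mol → 408.3 eq of alkalinity.
As CaCO₃: 408.3 eq × 50 g/eq = 20,420 g.
Rise: 20,420 g / 726,720 L × 1000 = 28.09 mg/L.

28.1 ppm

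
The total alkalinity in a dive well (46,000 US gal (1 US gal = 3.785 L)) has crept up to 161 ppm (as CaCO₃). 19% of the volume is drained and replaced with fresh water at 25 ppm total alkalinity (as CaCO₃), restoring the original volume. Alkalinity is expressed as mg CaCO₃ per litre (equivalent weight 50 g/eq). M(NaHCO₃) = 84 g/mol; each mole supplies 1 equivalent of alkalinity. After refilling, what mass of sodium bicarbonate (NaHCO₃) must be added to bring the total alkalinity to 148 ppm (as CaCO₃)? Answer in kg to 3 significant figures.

Volume: 46,000 US gal × 3.785 L/gal = 174,110 L.
After draining 19% and refilling: 161 × 0.81 + 25 × 0.19 = 135.16 ppm.
Deficit to target: 148 − 135.16 = 12.84 mg/L.
As CaCO₃: 12.84 mg/L × 174,110 L = 2236 g; ÷ 50 g/eq ÷ 1 = 44.71 mol NaHCO₃.
Mass: 44.71 × 84 = 3756 g.

3.76 kg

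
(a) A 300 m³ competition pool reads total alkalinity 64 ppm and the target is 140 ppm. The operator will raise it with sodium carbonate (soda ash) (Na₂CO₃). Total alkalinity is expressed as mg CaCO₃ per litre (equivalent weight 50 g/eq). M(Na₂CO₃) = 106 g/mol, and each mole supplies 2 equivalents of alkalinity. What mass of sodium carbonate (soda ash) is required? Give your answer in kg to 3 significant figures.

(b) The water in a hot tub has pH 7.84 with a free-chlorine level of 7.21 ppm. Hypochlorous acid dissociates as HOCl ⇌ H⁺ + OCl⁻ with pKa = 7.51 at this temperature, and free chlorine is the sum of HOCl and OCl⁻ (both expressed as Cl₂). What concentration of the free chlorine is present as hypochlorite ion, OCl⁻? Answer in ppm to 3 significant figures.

(a) 24.2 kg; (b) 4.91 ppm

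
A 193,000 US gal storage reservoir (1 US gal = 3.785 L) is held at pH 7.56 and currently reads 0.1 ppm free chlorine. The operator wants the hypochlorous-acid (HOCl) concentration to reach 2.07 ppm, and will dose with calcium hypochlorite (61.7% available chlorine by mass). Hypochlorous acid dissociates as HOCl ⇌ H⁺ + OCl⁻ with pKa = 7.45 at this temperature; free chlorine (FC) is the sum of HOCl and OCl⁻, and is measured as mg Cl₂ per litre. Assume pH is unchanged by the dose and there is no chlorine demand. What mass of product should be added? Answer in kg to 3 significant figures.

5.49 kg

Volume: 193,000 US gal × 3.785 L/gal = 730,505 L.
[OCl⁻]/[HOCl] = 10^(pH − pKa) = 10^(7.56 − 7.45) = 1.288; fraction as HOCl = 1/(1 + 1.288) = 0.437.
Free chlorine required for 2.07 ppm HOCl: 2.07 / 0.437 = 4.737 ppm.
FC to add: 4.737 − 0.1 = 4.637 mg/L as Cl₂.
Cl₂ equivalent: 4.637 mg/L × 730,505 L = 3387 g.
Product at 61.7% available Cl: 3387 / 0.617 = 5490 g.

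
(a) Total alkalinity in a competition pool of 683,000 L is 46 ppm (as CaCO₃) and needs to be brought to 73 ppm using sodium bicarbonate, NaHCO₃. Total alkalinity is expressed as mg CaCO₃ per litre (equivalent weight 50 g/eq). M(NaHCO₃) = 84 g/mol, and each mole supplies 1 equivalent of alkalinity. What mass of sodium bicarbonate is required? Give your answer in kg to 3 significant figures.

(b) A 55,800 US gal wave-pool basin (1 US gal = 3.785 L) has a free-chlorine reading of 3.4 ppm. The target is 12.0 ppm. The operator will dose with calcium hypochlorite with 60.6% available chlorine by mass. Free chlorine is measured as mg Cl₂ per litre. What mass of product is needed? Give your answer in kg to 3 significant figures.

(a) Alkalinity to add: (73 − 46) = 27 mg/L as CaCO₃ × 683,000 L = 18,440 g as CaCO₃.
(a) Equivalents: 18,440 g ÷ 50 g/eq = 368.8 eq.
(a) NaHCO₃ supplies 1 eq per mole → 368.8 mol.
(a) Mass: 368.8 mol × 84 g/mol = 30,980 g.

(b) Volume: 55,800 US gal × 3.785 L/gal = 211,203 L.
(b) Chlorine deficit: 12.0 − 3.4 = 8.6 ppm = 8.6 mg/L as Cl₂.
(b) Cl₂ equivalent needed: 8.6 mg/L × 211,203 L = 1,816,000 mg = 1816 g.
(b) Product at 60.6% available chlorine: 1816 / 0.606 = 2997 g.

(a) 31.0 kg; (b) 3.00 kg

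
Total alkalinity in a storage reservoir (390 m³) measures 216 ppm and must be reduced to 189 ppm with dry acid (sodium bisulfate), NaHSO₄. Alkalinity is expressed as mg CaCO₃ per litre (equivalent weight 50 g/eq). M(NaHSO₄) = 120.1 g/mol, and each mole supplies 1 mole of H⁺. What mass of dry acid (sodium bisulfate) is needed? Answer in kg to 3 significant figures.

Volume: 390 m³ = 390,000 L.
Alkalinity to neutralize: (216 − 189) = 27 mg/L as CaCO₃ × 390,000 L = 10,530 g as CaCO₃.
Equivalents of H⁺ required: 10,530 ÷ 50 g/eq = 210.6 eq = 210.6 mol NaHSO₄.
Mass of NaHSO₄: 210.6 × 120.1 = 25,290 g.

25.3 kg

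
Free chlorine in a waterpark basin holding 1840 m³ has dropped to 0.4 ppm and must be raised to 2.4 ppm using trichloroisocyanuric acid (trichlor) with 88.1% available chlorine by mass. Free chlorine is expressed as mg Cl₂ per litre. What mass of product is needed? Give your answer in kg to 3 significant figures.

4.18 kg

Volume: 1840 m³ = 1,840,000 L.
Chlorine deficit: 2.4 − 0.4 = 2 ppm = 2 mg/L as Cl₂.
Cl₂ equivalent needed: 2 mg/L × 1,840,000 L = 3,680,000 mg = 3680 g.
Product at 88.1% available chlorine: 3680 / 0.881 = 4177 g.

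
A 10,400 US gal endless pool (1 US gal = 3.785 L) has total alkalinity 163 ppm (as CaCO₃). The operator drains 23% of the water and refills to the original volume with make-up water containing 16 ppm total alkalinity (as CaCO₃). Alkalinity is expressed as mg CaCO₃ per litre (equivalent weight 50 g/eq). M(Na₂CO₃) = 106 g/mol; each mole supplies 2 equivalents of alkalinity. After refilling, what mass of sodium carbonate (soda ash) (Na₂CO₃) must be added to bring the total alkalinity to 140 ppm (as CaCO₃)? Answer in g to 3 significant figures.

Volume: 10,400 US gal × 3.785 L/gal = 39,364 L.
After draining 23% and refilling: 163 × 0.77 + 16 × 0.23 = 129.19 ppm.
Deficit to target: 140 − 129.19 = 10.81 mg/L.
As CaCO₃: 10.81 mg/L × 39,364 L = 425.5 g; ÷ 50 g/eq ÷ 2 = 4.255 mol Na₂CO₃.
Mass: 4.255 × 106 = 451.1 g.

451 g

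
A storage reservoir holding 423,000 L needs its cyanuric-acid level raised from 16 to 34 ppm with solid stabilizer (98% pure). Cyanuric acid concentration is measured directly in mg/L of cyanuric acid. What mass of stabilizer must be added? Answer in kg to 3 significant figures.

CYA to add: (34 − 16) = 18 mg/L × 423,000 L = 7614 g cyanuric acid.
At 98% purity: 7614 / 0.98 = 7769 g product.

7.77 kg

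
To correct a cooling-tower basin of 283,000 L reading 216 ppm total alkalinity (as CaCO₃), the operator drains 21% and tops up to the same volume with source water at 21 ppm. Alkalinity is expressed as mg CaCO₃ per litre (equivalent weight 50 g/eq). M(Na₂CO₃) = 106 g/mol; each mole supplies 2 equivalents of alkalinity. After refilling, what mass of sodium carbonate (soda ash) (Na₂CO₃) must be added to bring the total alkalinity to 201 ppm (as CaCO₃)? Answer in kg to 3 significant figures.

After draining 21% and refilling: 216 × 0.79 + 21 × 0.21 = 175.05 ppm.
Deficit to target: 201 − 175.05 = 25.95 mg/L.
As CaCO₃: 25.95 mg/L × 283,000 L = 7344 g; ÷ 50 g/eq ÷ 2 = 73.44 mol Na₂CO₃.
Mass: 73.44 × 106 = 7784 g.

7.78 kg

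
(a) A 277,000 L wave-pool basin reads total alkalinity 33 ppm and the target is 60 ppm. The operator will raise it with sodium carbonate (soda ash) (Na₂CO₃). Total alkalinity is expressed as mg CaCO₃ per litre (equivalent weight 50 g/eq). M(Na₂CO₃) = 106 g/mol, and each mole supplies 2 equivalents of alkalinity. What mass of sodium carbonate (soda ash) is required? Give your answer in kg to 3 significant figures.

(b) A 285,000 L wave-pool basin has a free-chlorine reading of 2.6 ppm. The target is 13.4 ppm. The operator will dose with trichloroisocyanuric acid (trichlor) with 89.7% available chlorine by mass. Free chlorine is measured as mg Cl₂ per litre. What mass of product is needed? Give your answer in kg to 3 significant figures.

(a) 7.93 kg; (b) 3.43 kg

(a) Alkalinity to add: (60 − 33) = 27 mg/L as CaCO₃ × 277,000 L = 7479 g as CaCO₃.
(a) Equivalents: 7479 g ÷ 50 g/eq = 149.6 eq.
(a) Each mole of Na₂CO₃ supplies 2 eq, so 149.6 / 2 = 74.79 mol.
(a) Mass: 74.79 mol × 106 g/mol = 7928 g.

(b) Chlorine deficit: 13.4 − 2.6 = 10.8 ppm = 10.8 mg/L as Cl₂.
(b) Cl₂ equivalent needed: 10.8 mg/L × 285,000 L = 3,078,000 mg = 3078 g.
(b) Product at 89.7% available chlorine: 3078 / 0.897 = 3431 g.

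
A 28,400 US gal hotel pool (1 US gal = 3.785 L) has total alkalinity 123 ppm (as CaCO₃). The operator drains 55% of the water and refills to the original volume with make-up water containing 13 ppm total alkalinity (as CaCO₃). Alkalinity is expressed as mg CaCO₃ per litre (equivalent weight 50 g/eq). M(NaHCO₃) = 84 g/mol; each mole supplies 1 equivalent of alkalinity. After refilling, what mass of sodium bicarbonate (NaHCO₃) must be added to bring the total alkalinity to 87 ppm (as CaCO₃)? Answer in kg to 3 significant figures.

Volume: 28,400 US gal × 3.785 L/gal = 107,494 L.
After draining 55% and refilling: 123 × 0.45 + 13 × 0.55 = 62.5 ppm.
Deficit to target: 87 − 62.5 = 24.5 mg/L.
As CaCO₃: 24.5 mg/L × 107,494 L = 2634 g; ÷ 50 g/eq ÷ 1 = 52.67 mol NaHCO₃.
Mass: 52.67 × 84 = 4424 g.

4.42 kg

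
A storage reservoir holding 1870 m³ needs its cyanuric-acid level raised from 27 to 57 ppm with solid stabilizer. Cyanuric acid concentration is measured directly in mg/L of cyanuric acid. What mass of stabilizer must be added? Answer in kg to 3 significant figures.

Volume: 1870 m³ = 1,870,000 L.
CYA to add: (57 − 27) = 30 mg/L × 1,870,000 L = 56,100 g cyanuric acid.

56.1 kg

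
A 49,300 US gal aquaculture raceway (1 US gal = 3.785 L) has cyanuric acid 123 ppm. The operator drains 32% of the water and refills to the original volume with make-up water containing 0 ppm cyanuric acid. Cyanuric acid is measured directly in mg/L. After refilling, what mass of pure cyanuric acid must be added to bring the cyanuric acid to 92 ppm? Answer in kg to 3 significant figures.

1.56 kg

Volume: 49,300 US gal × 3.785 L/gal = 186,600 L.
After draining 32% and refilling: 123 × 0.68 + 0 × 0.32 = 83.64 ppm.
Deficit to target: 92 − 83.64 = 8.36 mg/L.
Mass: 8.36 mg/L × 186,600 L = 1560 g cyanuric acid.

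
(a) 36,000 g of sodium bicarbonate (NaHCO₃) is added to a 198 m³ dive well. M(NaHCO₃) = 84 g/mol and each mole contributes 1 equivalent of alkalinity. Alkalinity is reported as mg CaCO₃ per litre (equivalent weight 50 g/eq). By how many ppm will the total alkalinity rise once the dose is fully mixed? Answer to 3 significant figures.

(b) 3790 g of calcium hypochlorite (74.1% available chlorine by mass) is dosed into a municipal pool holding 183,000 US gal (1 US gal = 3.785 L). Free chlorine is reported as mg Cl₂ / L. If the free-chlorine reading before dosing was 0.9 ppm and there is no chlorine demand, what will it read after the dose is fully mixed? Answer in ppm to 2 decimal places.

(a) Volume: 198 m³ = 198,000 L.
(a) Moles of NaHCO₃: 36,000 g ÷ 84 g/mol = 428.6 mol → 428.6 eq of alkalinity.
(a) As CaCO₃: 428.6 eq × 50 g/eq = 21,430 g.
(a) Rise: 21,430 g / 198,000 L × 1000 = 108.2 mg/L.

(b) Volume: 183,000 US gal × 3.785 L/gal = 692,655 L.
(b) Available chlorine delivered: 3790 g × 0.741 = 2808 g as Cl₂.
(b) Concentration rise: 2808 g / 692,655 L = 4.055 mg/L = 4.05 ppm.
(b) Final FC: 0.9 + 4.05 = 4.95 ppm.

(a) 108 ppm; (b) 4.95 ppm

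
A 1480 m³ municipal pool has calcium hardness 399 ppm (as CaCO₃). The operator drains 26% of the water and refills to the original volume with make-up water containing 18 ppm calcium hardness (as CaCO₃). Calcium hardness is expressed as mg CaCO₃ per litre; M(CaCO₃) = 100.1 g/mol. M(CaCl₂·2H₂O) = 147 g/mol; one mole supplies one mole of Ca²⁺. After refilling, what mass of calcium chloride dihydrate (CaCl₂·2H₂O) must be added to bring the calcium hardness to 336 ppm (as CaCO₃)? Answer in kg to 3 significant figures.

78.4 kg

Volume: 1480 m³ = 1,480,000 L.
After draining 26% and refilling: 399 × 0.74 + 18 × 0.26 = 299.94 ppm.
Deficit to target: 336 − 299.94 = 36.06 mg/L.
As CaCO₃: 36.06 mg/L × 1,480,000 L = 53,370 g; ÷ 100.1 = 533.2 mol Ca²⁺.
Mass: 533.2 × 147 = 78,370 g.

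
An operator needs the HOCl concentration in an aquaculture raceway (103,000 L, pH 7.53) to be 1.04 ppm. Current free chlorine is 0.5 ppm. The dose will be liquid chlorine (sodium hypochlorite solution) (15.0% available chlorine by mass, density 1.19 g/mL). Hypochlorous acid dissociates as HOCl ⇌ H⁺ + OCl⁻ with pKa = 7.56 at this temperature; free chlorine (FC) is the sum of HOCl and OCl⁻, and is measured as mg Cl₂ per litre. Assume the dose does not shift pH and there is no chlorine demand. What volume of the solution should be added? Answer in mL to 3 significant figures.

[OCl⁻]/[HOCl] = 10^(pH − pKa) = 10^(7.53 − 7.56) = 0.9333; fraction as HOCl = 1/(1 + 0.9333) = 0.5173.
Free chlorine required for 1.04 ppm HOCl: 1.04 / 0.5173 = 2.011 ppm.
FC to add: 2.011 − 0.5 = 1.511 mg/L as Cl₂.
Cl₂ equivalent: 1.511 mg/L × 103,000 L = 155.6 g.
Product at 15.0% available Cl: 155.6 / 0.15 = 1037 g.
Volume: 1037 g ÷ 1.19 g/mL = 871.7 mL.

872 mL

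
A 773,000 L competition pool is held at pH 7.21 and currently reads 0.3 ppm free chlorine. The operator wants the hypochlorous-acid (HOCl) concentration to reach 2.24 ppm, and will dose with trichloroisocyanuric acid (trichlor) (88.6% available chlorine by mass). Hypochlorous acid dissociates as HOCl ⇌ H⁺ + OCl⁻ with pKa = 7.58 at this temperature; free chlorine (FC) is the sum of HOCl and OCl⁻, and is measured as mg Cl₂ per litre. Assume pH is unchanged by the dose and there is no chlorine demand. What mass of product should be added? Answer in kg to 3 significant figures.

2.53 kg

[OCl⁻]/[HOCl] = 10^(pH − pKa) = 10^(7.21 − 7.58) = 0.4266; fraction as HOCl = 1/(1 + 0.4266) = 0.701.
Free chlorine required for 2.24 ppm HOCl: 2.24 / 0.701 = 3.196 ppm.
FC to add: 3.196 − 0.3 = 2.896 mg/L as Cl₂.
Cl₂ equivalent: 2.896 mg/L × 773,000 L = 2238 g.
Product at 88.6% available Cl: 2238 / 0.886 = 2526 g.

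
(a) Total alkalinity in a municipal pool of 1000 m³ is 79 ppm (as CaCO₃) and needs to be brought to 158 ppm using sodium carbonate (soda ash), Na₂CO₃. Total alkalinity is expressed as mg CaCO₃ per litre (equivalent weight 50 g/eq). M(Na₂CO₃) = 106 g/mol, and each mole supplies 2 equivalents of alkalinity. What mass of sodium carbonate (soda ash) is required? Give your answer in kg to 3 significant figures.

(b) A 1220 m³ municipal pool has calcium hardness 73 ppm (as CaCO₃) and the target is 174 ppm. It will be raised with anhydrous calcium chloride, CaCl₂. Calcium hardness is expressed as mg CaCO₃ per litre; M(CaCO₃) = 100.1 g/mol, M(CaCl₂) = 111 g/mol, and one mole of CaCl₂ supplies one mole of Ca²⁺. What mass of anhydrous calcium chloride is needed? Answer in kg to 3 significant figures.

(a) 83.7 kg; (b) 137 kg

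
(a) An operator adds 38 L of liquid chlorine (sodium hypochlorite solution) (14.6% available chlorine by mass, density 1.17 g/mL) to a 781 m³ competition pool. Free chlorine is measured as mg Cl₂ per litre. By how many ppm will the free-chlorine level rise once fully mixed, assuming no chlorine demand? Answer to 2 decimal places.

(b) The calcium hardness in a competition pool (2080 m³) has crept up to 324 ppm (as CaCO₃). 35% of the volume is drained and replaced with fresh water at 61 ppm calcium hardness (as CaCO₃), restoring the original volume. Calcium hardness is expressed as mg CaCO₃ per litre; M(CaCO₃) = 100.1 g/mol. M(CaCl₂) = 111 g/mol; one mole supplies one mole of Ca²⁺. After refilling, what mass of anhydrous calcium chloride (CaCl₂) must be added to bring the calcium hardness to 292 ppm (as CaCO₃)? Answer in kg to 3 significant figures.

(a) 8.31 ppm; (b) 139 kg

(a) Volume: 781 m³ = 781,000 L.
(a) Mass of solution: 38 L × 1000 mL/L × 1.17 g/mL = 44,460 g.
(a) Available chlorine delivered: 44,460 g × 0.146 = 6491 g as Cl₂.
(a) Concentration rise: 6491 g / 781,000 L = 8.311 mg/L = 8.31 ppm.

(b) Volume: 2080 m³ = 2,080,000 L.
(b) After draining 35% and refilling: 324 × 0.65 + 61 × 0.35 = 231.95 ppm.
(b) Deficit to target: 292 − 231.95 = 60.05 mg/L.
(b) As CaCO₃: 60.05 mg/L × 2,080,000 L = 124,900 g; ÷ 100.1 = 1248 mol Ca²⁺.
(b) Mass: 1248 × 111 = 138,500 g.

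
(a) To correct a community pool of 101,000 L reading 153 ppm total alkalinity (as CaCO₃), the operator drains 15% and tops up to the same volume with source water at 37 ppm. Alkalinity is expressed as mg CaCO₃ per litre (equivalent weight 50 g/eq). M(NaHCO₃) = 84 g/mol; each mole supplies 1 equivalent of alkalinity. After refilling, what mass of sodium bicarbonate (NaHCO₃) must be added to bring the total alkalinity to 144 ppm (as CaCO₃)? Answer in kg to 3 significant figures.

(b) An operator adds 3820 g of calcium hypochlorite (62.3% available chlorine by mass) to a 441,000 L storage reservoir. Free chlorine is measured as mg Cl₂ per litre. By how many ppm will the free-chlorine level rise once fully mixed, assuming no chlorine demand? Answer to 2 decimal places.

(a) 1.43 kg; (b) 5.40 ppm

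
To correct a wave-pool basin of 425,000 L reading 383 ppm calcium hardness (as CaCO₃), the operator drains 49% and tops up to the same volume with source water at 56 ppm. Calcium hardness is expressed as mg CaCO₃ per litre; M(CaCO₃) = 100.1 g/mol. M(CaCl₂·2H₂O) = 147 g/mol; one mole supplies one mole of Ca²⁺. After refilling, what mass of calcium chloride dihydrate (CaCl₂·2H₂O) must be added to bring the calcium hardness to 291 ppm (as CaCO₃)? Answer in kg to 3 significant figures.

42.6 kg

After draining 49% and refilling: 383 × 0.51 + 56 × 0.49 = 222.77 ppm.
Deficit to target: 291 − 222.77 = 68.23 mg/L.
As CaCO₃: 68.23 mg/L × 425,000 L = 29,000 g; ÷ 100.1 = 289.7 mol Ca²⁺.
Mass: 289.7 × 147 = 42,580 g.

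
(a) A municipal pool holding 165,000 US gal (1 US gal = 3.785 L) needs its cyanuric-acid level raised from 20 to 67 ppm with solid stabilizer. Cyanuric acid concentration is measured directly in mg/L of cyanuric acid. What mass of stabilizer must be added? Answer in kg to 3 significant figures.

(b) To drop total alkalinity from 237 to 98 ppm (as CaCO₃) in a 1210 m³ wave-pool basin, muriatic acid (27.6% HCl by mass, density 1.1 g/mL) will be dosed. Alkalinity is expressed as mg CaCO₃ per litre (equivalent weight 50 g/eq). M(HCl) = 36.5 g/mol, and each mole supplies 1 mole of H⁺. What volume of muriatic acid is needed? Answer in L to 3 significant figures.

(a) 29.4 kg; (b) 404 L

(a) Volume: 165,000 US gal × 3.785 L/gal = 624,525 L.
(a) CYA to add: (67 − 20) = 47 mg/L × 624,525 L = 29,350 g cyanuric acid.

(b) Volume: 1210 m³ = 1,210,000 L.
(b) Alkalinity to neutralize: (237 − 98) = 139 mg/L as CaCO₃ × 1,210,000 L = 168,200 g as CaCO₃.
(b) Equivalents of H⁺ required: 168,200 ÷ 50 g/eq = 3364 eq = 3364 mol HCl.
(b) Mass of HCl: 3364 × 36.5 = 122,800 g.
(b) Mass of 27.6% solution: 122,800 / 0.276 = 444,900 g.
(b) Volume: 444,900 g ÷ 1.1 g/mL = 404,400 mL.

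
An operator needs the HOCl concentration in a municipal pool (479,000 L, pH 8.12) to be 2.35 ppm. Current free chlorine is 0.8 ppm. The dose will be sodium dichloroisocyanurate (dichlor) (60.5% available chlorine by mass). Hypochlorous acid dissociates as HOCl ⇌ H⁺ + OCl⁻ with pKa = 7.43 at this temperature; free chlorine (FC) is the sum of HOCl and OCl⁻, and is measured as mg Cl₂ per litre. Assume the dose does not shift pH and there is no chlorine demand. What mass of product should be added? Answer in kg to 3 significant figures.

[OCl⁻]/[HOCl] = 10^(pH − pKa) = 10^(8.12 − 7.43) = 4.898; fraction as HOCl = 1/(1 + 4.898) = 0.1696.
Free chlorine required for 2.35 ppm HOCl: 2.35 / 0.1696 = 13.86 ppm.
FC to add: 13.86 − 0.8 = 13.06 mg/L as Cl₂.
Cl₂ equivalent: 13.06 mg/L × 479,000 L = 6256 g.
Product at 60.5% available Cl: 6256 / 0.605 = 10,340 g.

10.3 kg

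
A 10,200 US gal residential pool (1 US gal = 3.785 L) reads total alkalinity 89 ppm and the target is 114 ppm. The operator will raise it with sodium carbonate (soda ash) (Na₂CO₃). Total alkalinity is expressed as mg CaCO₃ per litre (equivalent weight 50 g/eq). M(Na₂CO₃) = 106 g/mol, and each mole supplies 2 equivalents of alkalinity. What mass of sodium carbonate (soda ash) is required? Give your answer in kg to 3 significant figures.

1.02 kg

Volume: 10,200 US gal × 3.785 L/gal = 38,607 L.
Alkalinity to add: (114 − 89) = 25 mg/L as CaCO₃ × 38,607 L = 965.2 g as CaCO₃.
Equivalents: 965.2 g ÷ 50 g/eq = 19.3 eq.
Each mole of Na₂CO₃ supplies 2 eq, so 19.3 / 2 = 9.652 mol.
Mass: 9.652 mol × 106 g/mol = 1023 g.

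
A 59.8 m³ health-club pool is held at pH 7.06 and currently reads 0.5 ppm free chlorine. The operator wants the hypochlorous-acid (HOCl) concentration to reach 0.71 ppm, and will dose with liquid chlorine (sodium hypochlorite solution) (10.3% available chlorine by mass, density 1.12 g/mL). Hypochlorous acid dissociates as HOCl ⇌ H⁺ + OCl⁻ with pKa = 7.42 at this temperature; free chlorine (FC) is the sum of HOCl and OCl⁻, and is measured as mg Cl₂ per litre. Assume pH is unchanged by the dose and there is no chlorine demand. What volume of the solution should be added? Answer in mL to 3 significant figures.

270 mL

Volume: 59.8 m³ = 59,800 L.
[OCl⁻]/[HOCl] = 10^(pH − pKa) = 10^(7.06 − 7.42) = 0.4365; fraction as HOCl = 1/(1 + 0.4365) = 0.6961.
Free chlorine required for 0.71 ppm HOCl: 0.71 / 0.6961 = 1.02 ppm.
FC to add: 1.02 − 0.5 = 0.5199 mg/L as Cl₂.
Cl₂ equivalent: 0.5199 mg/L × 59,800 L = 31.09 g.
Product at 10.3% available Cl: 31.09 / 0.103 = 301.9 g.
Volume: 301.9 g ÷ 1.12 g/mL = 269.5 mL.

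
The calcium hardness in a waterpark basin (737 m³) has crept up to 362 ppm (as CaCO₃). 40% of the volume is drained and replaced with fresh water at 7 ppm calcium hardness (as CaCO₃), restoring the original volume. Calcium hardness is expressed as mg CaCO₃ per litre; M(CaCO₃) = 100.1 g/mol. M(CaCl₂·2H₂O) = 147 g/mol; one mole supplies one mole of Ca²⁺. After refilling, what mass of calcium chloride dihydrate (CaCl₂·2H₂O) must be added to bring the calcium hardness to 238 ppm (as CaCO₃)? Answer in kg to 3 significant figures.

Volume: 737 m³ = 737,000 L.
After draining 40% and refilling: 362 × 0.60 + 7 × 0.40 = 220 ppm.
Deficit to target: 238 − 220 = 18 mg/L.
As CaCO₃: 18 mg/L × 737,000 L = 13,270 g; ÷ 100.1 = 132.5 mol Ca²⁺.
Mass: 132.5 × 147 = 19,480 g.

19.5 kg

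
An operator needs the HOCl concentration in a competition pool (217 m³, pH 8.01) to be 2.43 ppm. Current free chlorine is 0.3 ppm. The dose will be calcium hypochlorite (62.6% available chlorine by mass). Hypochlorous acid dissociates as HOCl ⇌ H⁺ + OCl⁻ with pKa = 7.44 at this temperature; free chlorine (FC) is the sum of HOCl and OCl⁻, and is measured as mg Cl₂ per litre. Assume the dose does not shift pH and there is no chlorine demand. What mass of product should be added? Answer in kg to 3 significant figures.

3.87 kg

Volume: 217 m³ = 217,000 L.
[OCl⁻]/[HOCl] = 10^(pH − pKa) = 10^(8.01 − 7.44) = 3.715; fraction as HOCl = 1/(1 + 3.715) = 0.2121.
Free chlorine required for 2.43 ppm HOCl: 2.43 / 0.2121 = 11.46 ppm.
FC to add: 11.46 − 0.3 = 11.16 mg/L as Cl₂.
Cl₂ equivalent: 11.16 mg/L × 217,000 L = 2421 g.
Product at 62.6% available Cl: 2421 / 0.626 = 3868 g.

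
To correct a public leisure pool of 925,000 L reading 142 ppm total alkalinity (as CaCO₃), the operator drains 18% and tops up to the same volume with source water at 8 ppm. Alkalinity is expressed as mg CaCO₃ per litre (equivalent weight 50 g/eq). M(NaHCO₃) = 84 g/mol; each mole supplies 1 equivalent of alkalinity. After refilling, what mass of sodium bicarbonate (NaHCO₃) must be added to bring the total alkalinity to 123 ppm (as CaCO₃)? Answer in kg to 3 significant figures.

After draining 18% and refilling: 142 × 0.82 + 8 × 0.18 = 117.88 ppm.
Deficit to target: 123 − 117.88 = 5.12 mg/L.
As CaCO₃: 5.12 mg/L × 925,000 L = 4736 g; ÷ 50 g/eq ÷ 1 = 94.72 mol NaHCO₃.
Mass: 94.72 × 84 = 7956 g.

7.96 kg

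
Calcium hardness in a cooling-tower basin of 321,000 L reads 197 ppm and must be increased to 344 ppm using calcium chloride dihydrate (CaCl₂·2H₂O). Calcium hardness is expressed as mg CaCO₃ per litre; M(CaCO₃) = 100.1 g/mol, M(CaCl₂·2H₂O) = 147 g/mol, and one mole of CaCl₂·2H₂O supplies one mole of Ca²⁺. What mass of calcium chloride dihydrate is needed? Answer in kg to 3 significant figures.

69.3 kg

Hardness to add: (344 − 197) = 147 mg/L as CaCO₃ × 321,000 L = 47,190 g as CaCO₃.
Moles of Ca²⁺ (1 mol Ca²⁺ ≡ 1 mol CaCO₃): 47,190 / 100.1 g/mol = 471.4 mol.
Mass of CaCl₂·2H₂O: 471.4 × 147 = 69,300 g.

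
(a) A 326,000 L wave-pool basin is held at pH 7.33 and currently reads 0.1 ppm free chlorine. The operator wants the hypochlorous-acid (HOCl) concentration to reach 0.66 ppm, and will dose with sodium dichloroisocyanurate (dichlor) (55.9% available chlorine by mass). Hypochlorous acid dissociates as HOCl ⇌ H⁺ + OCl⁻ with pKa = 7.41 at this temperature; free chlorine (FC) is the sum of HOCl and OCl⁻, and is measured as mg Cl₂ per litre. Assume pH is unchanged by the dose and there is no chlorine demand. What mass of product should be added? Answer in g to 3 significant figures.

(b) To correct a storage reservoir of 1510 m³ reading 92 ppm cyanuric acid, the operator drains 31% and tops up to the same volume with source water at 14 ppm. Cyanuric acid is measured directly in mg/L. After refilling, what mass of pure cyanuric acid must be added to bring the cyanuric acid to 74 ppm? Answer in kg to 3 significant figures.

(a) 647 g; (b) 9.33 kg

(a) [OCl⁻]/[HOCl] = 10^(pH − pKa) = 10^(7.33 − 7.41) = 0.8318; fraction as HOCl = 1/(1 + 0.8318) = 0.5459.
(a) Free chlorine required for 0.66 ppm HOCl: 0.66 / 0.5459 = 1.209 ppm.
(a) FC to add: 1.209 − 0.1 = 1.109 mg/L as Cl₂.
(a) Cl₂ equivalent: 1.109 mg/L × 326,000 L = 361.5 g.
(a) Product at 55.9% available Cl: 361.5 / 0.559 = 646.7 g.

(b) Volume: 1510 m³ = 1,510,000 L.
(b) After draining 31% and refilling: 92 × 0.69 + 14 × 0.31 = 67.82 ppm.
(b) Deficit to target: 74 − 67.82 = 6.18 mg/L.
(b) Mass: 6.18 mg/L × 1,510,000 L = 9332 g cyanuric acid.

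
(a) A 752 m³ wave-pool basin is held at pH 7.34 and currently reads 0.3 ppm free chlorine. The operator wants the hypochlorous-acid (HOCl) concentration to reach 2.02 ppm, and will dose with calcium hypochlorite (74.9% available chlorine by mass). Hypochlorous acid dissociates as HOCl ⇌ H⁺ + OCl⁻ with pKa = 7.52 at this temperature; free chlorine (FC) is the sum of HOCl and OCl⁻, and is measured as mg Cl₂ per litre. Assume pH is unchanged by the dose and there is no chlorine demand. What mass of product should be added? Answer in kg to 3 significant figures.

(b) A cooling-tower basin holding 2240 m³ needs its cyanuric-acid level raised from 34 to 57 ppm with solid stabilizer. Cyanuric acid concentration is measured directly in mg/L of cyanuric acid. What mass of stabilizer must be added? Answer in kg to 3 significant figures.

(a) Volume: 752 m³ = 752,000 L.
(a) [OCl⁻]/[HOCl] = 10^(pH − pKa) = 10^(7.34 − 7.52) = 0.6607; fraction as HOCl = 1/(1 + 0.6607) = 0.6022.
(a) Free chlorine required for 2.02 ppm HOCl: 2.02 / 0.6022 = 3.355 ppm.
(a) FC to add: 3.355 − 0.3 = 3.055 mg/L as Cl₂.
(a) Cl₂ equivalent: 3.055 mg/L × 752,000 L = 2297 g.
(a) Product at 74.9% available Cl: 2297 / 0.749 = 3067 g.

(b) Volume: 2240 m³ = 2,240,000 L.
(b) CYA to add: (57 − 34) = 23 mg/L × 2,240,000 L = 51,520 g cyanuric acid.

(a) 3.07 kg; (b) 51.5 kg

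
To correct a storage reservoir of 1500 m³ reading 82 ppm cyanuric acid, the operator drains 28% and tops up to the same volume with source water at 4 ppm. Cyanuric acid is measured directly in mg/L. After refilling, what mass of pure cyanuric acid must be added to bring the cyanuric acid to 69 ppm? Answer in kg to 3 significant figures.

Volume: 1500 m³ = 1,500,000 L.
After draining 28% and refilling: 82 × 0.72 + 4 × 0.28 = 60.16 ppm.
Deficit to target: 69 − 60.16 = 8.84 mg/L.
Mass: 8.84 mg/L × 1,500,000 L = 13,260 g cyanuric acid.

13.3 kg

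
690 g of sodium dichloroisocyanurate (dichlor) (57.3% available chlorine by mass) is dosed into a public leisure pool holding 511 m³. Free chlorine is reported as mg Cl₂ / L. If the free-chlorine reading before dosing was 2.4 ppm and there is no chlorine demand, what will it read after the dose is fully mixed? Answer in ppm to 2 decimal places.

Volume: 511 m³ = 511,000 L.
Available chlorine delivered: 690 g × 0.573 = 395.4 g as Cl₂.
Concentration rise: 395.4 g / 511,000 L = 0.7737 mg/L = 0.77 ppm.
Final FC: 2.4 + 0.77 = 3.17 ppm.

3.17 ppm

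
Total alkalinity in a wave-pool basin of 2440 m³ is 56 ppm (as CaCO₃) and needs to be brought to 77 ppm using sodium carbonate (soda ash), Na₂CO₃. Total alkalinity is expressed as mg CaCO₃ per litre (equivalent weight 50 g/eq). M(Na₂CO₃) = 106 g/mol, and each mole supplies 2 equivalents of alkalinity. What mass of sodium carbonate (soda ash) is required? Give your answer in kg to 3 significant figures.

Volume: 2440 m³ = 2,440,000 L.
Alkalinity to add: (77 − 56) = 21 mg/L as CaCO₃ × 2,440,000 L = 51,240 g as CaCO₃.
Equivalents: 51,240 g ÷ 50 g/eq = 1025 eq.
Each mole of Na₂CO₃ supplies 2 eq, so 1025 / 2 = 512.4 mol.
Mass: 512.4 mol × 106 g/mol = 54,310 g.

54.3 kg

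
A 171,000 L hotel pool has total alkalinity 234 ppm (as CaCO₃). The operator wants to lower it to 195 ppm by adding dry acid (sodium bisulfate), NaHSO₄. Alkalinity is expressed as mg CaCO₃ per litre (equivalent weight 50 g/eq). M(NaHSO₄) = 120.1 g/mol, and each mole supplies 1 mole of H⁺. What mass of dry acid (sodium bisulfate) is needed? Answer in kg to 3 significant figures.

16.0 kg

Alkalinity to neutralize: (234 − 195) = 39 mg/L as CaCO₃ × 171,000 L = 6669 g as CaCO₃.
Equivalents of H⁺ required: 6669 ÷ 50 g/eq = 133.4 eq = 133.4 mol NaHSO₄.
Mass of NaHSO₄: 133.4 × 120.1 = 16,020 g.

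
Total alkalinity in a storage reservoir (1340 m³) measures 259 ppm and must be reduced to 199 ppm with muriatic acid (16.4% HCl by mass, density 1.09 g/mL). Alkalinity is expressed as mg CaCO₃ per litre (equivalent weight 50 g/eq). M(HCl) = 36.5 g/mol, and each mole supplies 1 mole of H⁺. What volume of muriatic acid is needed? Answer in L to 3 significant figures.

Volume: 1340 m³ = 1,340,000 L.
Alkalinity to neutralize: (259 − 199) = 60 mg/L as CaCO₃ × 1,340,000 L = 80,400 g as CaCO₃.
Equivalents of H⁺ required: 80,400 ÷ 50 g/eq = 1608 eq = 1608 mol HCl.
Mass of HCl: 1608 × 36.5 = 58,690 g.
Mass of 16.4% solution: 58,690 / 0.164 = 357,900 g.
Volume: 357,900 g ÷ 1.09 g/mL = 328,300 mL.

328 L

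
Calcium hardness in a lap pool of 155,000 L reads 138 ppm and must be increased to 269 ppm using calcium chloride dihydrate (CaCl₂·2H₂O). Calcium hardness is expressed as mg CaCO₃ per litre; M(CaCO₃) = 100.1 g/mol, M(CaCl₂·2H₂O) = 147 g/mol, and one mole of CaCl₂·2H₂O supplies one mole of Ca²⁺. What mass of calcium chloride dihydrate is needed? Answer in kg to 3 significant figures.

29.8 kg

Hardness to add: (269 − 138) = 131 mg/L as CaCO₃ × 155,000 L = 20,300 g as CaCO₃.
Moles of Ca²⁺ (1 mol Ca²⁺ ≡ 1 mol CaCO₃): 20,300 / 100.1 g/mol = 202.8 mol.
Mass of CaCl₂·2H₂O: 202.8 × 147 = 29,820 g.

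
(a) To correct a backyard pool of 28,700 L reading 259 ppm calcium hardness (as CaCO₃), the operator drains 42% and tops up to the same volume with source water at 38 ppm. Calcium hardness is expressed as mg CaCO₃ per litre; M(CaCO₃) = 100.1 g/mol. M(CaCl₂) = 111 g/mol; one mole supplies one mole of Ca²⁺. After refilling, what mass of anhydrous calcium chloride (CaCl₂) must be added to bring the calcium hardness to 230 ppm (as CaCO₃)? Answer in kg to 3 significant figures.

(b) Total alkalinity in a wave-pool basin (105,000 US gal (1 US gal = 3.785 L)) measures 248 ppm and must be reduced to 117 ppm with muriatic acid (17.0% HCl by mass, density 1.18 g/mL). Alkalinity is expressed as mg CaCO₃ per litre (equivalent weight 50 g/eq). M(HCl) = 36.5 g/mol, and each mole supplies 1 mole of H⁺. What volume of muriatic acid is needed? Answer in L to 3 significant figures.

(a) 2.03 kg; (b) 189 L

(a) After draining 42% and refilling: 259 × 0.58 + 38 × 0.42 = 166.18 ppm.
(a) Deficit to target: 230 − 166.18 = 63.82 mg/L.
(a) As CaCO₃: 63.82 mg/L × 28,700 L = 1832 g; ÷ 100.1 = 18.3 mol Ca²⁺.
(a) Mass: 18.3 × 111 = 2031 g.

(b) Volume: 105,000 US gal × 3.785 L/gal = 397,425 L.
(b) Alkalinity to neutralize: (248 − 117) = 131 mg/L as CaCO₃ × 397,425 L = 52,060 g as CaCO₃.
(b) Equivalents of H⁺ required: 52,060 ÷ 50 g/eq = 1041 eq = 1041 mol HCl.
(b) Mass of HCl: 1041 × 36.5 = 38,010 g.
(b) Mass of 17.0% solution: 38,010 / 0.17 = 223,600 g.
(b) Volume: 223,600 g ÷ 1.18 g/mL = 189,500 mL.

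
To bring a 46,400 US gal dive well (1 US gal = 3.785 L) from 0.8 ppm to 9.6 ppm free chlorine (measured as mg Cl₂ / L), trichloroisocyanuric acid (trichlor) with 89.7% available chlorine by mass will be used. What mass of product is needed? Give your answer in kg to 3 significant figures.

Volume: 46,400 US gal × 3.785 L/gal = 175,624 L.
Chlorine deficit: 9.6 − 0.8 = 8.8 ppm = 8.8 mg/L as Cl₂.
Cl₂ equivalent needed: 8.8 mg/L × 175,624 L = 1,545,000 mg = 1545 g.
Product at 89.7% available chlorine: 1545 / 0.897 = 1723 g.

1.72 kg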